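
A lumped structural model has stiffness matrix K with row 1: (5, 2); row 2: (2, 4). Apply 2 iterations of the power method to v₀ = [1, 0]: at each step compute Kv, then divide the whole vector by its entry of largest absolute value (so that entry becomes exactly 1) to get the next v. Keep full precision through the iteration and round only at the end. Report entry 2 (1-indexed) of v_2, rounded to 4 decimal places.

0.6207

Kv0 = (5.00000, 2.00000); divide by 5.00000 → v1 = (1.00000, 0.40000)
Kv1 = (5.80000, 3.60000); divide by 5.80000 → v2 = (1.00000, 0.62069)
Requested entry of v2: 18/29 = 0.6207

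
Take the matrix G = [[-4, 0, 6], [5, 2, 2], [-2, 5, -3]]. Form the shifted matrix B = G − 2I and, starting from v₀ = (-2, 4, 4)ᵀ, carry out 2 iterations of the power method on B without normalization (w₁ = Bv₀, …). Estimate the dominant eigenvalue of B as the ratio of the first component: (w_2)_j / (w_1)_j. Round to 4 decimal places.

-5.3333

B = G − 2I has rows (-6, 0, 6); (5, 0, 2); (-2, 5, -5)
w1 = Bv₀ = ((-6)·(-2) + 0·4 + 6·4; 5·(-2) + 0·4 + 2·4; (-2)·(-2) + 5·4 + (-5)·4) = (36, -2, 4)
w2 = Bw1 = ((-6)·36 + 0·(-2) + 6·4; 5·36 + 0·(-2) + 2·4; (-2)·36 + 5·(-2) + (-5)·4) = (-192, 188, -102)
Ratio: -192/36 = -5.3333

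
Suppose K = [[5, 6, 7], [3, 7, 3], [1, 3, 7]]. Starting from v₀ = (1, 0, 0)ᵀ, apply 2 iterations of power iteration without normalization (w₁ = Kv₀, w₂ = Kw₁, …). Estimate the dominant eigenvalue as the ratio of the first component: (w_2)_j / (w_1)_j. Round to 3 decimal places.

λ ≈ 10.000

w1 = Kv₀ = (5·1 + 6·0 + 7·0; 3·1 + 7·0 + 3·0; 1·1 + 3·0 + 7·0) = (5, 3, 1)
w2 = Kw1 = (5·5 + 6·3 + 7·1; 3·5 + 7·3 + 3·1; 1·5 + 3·3 + 7·1) = (50, 39, 21)
Ratio at component: 50 / 5 = 10.000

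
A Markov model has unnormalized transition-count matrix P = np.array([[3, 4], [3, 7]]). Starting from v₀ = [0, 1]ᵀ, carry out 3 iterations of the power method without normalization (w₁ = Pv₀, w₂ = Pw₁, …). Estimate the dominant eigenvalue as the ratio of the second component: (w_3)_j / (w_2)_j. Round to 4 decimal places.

λ ≈ 8.9672

w1 = Pv₀ = (4, 7)
w2 = Pw1 = (40, 61)
w3 = Pw2 = (364, 547)
Ratio at component: 547 / 61 = 8.9672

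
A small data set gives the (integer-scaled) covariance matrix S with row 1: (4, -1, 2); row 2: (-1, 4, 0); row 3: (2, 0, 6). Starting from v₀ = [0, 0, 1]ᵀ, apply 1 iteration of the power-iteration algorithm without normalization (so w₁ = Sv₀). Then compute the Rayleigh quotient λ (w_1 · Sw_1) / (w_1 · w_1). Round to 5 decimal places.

w1 = Sv₀ = (2, 0, 6)
Sw1 = (20, -2, 40)
w1·Sw1 = 2·20 + 0·(-2) + 6·40 = 280; w1·w1 = 2·2 + 0·0 + 6·6 = 40
λ ≈ 280/40 = 7.00000

λ ≈ 7.00000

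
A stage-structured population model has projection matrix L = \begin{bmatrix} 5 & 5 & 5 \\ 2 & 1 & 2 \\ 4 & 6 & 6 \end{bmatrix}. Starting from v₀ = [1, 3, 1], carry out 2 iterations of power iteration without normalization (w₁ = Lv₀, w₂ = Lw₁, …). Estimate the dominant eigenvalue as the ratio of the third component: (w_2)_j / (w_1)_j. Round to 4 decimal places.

λ ≈ 11.0714

w1 = Lv₀ = (25, 7, 28)
w2 = Lw1 = (300, 113, 310)
Ratio at component: 310 / 28 = 11.0714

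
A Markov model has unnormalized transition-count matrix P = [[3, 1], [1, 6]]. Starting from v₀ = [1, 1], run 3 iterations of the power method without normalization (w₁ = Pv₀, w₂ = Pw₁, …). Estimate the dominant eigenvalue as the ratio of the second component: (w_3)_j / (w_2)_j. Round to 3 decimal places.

λ ≈ 6.413

w1 = Pv₀ = (3·1 + 1·1; 1·1 + 6·1) = (4, 7)
w2 = Pw1 = (3·4 + 1·7; 1·4 + 6·7) = (19, 46)
w3 = Pw2 = (103, 295)
Ratio at component: 295 / 46 = 6.413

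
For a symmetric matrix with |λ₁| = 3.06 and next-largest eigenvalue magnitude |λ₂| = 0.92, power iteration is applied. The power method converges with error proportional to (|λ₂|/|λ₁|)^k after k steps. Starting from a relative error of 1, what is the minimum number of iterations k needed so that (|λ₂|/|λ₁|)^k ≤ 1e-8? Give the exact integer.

16

|λ₂/λ₁| = 0.92/3.06 = 0.30065
Need k ≥ ln(1e-8) / ln(0.30065) = -18.4207 / -1.2018 ≈ 15.328
Smallest integer k satisfying the bound: 16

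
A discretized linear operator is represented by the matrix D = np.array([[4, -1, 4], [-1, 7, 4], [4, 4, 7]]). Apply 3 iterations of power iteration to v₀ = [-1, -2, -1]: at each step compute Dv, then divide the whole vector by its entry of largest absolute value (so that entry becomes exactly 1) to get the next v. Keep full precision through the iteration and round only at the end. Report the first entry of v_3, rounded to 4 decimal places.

0.3917

Dv0 = (-6.00000, -17.00000, -19.00000); divide by -19.00000 → v1 = (0.31579, 0.89474, 1.00000)
Dv1 = (4.36842, 9.94737, 11.84211); divide by 11.84211 → v2 = (0.36889, 0.84000, 1.00000)
Dv2 = (4.63556, 9.51111, 11.83556); divide by 11.83556 → v3 = (0.39166, 0.80360, 1.00000)
Requested entry of v3: -1043/-2663 = 0.3917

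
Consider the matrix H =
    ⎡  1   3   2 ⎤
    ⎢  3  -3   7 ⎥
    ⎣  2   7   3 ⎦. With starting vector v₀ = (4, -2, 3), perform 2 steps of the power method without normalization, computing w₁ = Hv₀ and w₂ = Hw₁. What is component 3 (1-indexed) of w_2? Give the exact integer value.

290

w1 = Hv₀ = (1·4 + 3·(-2) + 2·3; 3·4 + (-3)·(-2) + 7·3; 2·4 + 7·(-2) + 3·3) = (4, 39, 3)
w2 = Hw1 = (1·4 + 3·39 + 2·3; 3·4 + (-3)·39 + 7·3; 2·4 + 7·39 + 3·3) = (127, -84, 290)
The requested component of w2 is 290.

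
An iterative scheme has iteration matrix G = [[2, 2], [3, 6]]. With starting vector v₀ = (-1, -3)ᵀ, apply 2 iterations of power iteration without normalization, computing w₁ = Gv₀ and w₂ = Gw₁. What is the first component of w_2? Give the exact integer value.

w1 = Gv₀ = (2·(-1) + 2·(-3); 3·(-1) + 6·(-3)) = (-8, -21)
w2 = Gw1 = (2·(-8) + 2·(-21); 3·(-8) + 6·(-21)) = (-58, -150)
The requested component of w2 is -58.

-58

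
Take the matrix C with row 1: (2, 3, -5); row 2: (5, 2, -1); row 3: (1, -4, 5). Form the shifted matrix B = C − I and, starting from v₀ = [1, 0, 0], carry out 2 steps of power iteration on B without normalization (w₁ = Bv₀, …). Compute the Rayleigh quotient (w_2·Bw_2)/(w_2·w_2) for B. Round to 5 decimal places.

μ ≈ 7.56206

B = C − I has rows (1, 3, -5); (5, 1, -1); (1, -4, 4)
w1 = Bv₀ = (1·1 + 3·0 + (-5)·0; 5·1 + 1·0 + (-1)·0; 1·1 + (-4)·0 + 4·0) = (1, 5, 1)
w2 = Bw1 = (1·1 + 3·5 + (-5)·1; 5·1 + 1·5 + (-1)·1; 1·1 + (-4)·5 + 4·1) = (11, 9, -15)
Bw2 = (113, 79, -85)
w2·Bw2 = 3229; w2·w2 = 427; μ ≈ 3229/427 = 7.56206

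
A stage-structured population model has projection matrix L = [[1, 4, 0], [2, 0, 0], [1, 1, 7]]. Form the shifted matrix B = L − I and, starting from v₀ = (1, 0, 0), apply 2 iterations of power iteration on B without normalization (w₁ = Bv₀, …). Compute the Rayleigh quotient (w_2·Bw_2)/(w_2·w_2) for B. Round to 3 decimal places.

B = L − I has rows (0, 4, 0); (2, -1, 0); (1, 1, 6)
w1 = Bv₀ = (0·1 + 4·0 + 0·0; 2·1 + (-1)·0 + 0·0; 1·1 + 1·0 + 6·0) = (0, 2, 1)
w2 = Bw1 = (0·0 + 4·2 + 0·1; 2·0 + (-1)·2 + 0·1; 1·0 + 1·2 + 6·1) = (8, -2, 8)
Bw2 = (-8, 18, 54)
w2·Bw2 = 332; w2·w2 = 132; μ ≈ 332/132 = 2.515

2.515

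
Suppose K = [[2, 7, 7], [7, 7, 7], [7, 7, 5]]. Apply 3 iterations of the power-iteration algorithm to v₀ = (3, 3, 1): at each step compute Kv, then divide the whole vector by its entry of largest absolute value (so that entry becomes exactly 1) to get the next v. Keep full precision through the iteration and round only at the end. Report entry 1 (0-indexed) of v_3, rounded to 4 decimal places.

Kv0 = (34.00000, 49.00000, 47.00000); divide by 49.00000 → v1 = (0.69388, 1.00000, 0.95918)
Kv1 = (15.10204, 18.57143, 16.65306); divide by 18.57143 → v2 = (0.81319, 1.00000, 0.89670)
Kv2 = (14.90330, 18.96923, 17.17582); divide by 18.96923 → v3 = (0.78566, 1.00000, 0.90546)
Requested entry of v3: 17262/17262 = 1.0000

1.0000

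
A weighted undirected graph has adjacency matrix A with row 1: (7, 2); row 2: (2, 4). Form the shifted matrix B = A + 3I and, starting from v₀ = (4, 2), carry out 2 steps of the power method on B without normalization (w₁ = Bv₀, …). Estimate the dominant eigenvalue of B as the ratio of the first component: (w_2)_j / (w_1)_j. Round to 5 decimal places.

B = A + 3I has rows (10, 2); (2, 7)
w1 = Bv₀ = (10·4 + 2·2; 2·4 + 7·2) = (44, 22)
w2 = Bw1 = (10·44 + 2·22; 2·44 + 7·22) = (484, 242)
Ratio: 484/44 = 11.00000

μ ≈ 11.00000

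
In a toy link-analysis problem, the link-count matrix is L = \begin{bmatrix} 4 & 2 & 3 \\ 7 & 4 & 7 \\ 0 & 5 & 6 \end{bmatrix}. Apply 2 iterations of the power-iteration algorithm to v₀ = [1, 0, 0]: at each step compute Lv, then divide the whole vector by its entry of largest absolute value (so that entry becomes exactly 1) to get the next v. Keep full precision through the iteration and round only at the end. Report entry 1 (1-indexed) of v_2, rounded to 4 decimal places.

0.5357

Lv0 = (4.00000, 7.00000, 0.00000); divide by 7.00000 → v1 = (0.57143, 1.00000, 0.00000)
Lv1 = (4.28571, 8.00000, 5.00000); divide by 8.00000 → v2 = (0.53571, 1.00000, 0.62500)
Requested entry of v2: 30/56 = 0.5357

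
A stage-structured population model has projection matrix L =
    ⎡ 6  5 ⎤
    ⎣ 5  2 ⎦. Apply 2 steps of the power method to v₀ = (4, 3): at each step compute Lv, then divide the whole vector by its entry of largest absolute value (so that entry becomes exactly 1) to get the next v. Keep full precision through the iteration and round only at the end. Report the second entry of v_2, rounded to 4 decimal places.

0.6786

Lv0 = (39.00000, 26.00000); divide by 39.00000 → v1 = (1.00000, 0.66667)
Lv1 = (9.33333, 6.33333); divide by 9.33333 → v2 = (1.00000, 0.67857)
Requested entry of v2: 247/364 = 0.6786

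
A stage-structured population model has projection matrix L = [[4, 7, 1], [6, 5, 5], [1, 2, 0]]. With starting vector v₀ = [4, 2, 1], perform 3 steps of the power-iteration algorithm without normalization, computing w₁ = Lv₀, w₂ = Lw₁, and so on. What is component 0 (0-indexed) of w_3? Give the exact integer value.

4676

w1 = Lv₀ = (31, 39, 8)
w2 = Lw1 = (405, 421, 109)
w3 = Lw2 = (4676, 5080, 1247)
The requested component of w3 is 4676.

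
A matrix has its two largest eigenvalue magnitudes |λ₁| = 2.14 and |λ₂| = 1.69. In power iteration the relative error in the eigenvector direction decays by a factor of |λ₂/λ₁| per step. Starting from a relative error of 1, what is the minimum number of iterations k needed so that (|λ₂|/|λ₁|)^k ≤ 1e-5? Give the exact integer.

49

|λ₂/λ₁| = 1.69/2.14 = 0.78972
Need k ≥ ln(1e-5) / ln(0.78972) = -11.5129 / -0.2361 ≈ 48.768
Smallest integer k satisfying the bound: 49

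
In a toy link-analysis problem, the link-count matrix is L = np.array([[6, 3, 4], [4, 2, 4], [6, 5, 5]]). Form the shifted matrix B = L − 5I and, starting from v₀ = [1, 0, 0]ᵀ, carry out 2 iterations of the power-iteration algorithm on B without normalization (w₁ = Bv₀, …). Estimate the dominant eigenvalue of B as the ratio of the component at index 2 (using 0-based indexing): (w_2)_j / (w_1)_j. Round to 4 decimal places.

μ ≈ 4.3333

B = L − 5I has rows (1, 3, 4); (4, -3, 4); (6, 5, 0)
w1 = Bv₀ = (1, 4, 6)
w2 = Bw1 = (37, 16, 26)
Ratio: 26/6 = 4.3333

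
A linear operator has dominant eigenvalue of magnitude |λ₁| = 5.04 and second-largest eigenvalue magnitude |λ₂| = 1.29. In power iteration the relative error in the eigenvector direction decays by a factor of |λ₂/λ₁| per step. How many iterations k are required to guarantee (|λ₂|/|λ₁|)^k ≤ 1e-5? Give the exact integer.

|λ₂/λ₁| = 1.29/5.04 = 0.25595
Need k ≥ ln(1e-5) / ln(0.25595) = -11.5129 / -1.3628 ≈ 8.448
Smallest integer k satisfying the bound: 9

9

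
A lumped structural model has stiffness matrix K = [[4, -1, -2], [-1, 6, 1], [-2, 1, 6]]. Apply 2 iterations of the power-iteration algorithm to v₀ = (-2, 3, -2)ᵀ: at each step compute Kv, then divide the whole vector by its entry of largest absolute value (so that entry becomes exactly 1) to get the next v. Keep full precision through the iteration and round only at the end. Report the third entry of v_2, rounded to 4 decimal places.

Kv0 = (-7.00000, 18.00000, -5.00000); divide by 18.00000 → v1 = (-0.38889, 1.00000, -0.27778)
Kv1 = (-2.00000, 6.11111, 0.11111); divide by 6.11111 → v2 = (-0.32727, 1.00000, 0.01818)
Requested entry of v2: 2/110 = 0.0182

0.0182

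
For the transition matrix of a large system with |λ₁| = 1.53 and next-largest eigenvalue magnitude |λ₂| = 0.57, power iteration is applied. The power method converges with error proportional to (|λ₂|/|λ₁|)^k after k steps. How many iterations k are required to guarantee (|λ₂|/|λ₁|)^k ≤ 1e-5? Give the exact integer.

12

|λ₂/λ₁| = 0.57/1.53 = 0.37255
Need k ≥ ln(1e-5) / ln(0.37255) = -11.5129 / -0.9874 ≈ 11.660
Smallest integer k satisfying the bound: 12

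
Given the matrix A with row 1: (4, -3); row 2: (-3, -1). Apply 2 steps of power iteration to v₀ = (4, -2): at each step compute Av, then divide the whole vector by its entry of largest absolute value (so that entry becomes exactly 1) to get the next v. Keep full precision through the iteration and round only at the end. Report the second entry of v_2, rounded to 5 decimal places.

Av0 = (22.000000, -10.000000); divide by 22.000000 → v1 = (1.000000, -0.454545)
Av1 = (5.363636, -2.545455); divide by 5.363636 → v2 = (1.000000, -0.474576)
Requested entry of v2: -56/118 = -0.47458

-0.47458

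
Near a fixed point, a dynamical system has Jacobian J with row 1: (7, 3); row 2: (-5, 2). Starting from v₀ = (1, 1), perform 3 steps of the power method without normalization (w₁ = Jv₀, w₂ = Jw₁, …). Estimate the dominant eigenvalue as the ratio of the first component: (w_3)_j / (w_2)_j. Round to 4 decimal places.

4.2459

w1 = Jv₀ = (7·1 + 3·1; (-5)·1 + 2·1) = (10, -3)
w2 = Jw1 = (7·10 + 3·(-3); (-5)·10 + 2·(-3)) = (61, -56)
w3 = Jw2 = (259, -417)
Ratio at component: 259 / 61 = 4.2459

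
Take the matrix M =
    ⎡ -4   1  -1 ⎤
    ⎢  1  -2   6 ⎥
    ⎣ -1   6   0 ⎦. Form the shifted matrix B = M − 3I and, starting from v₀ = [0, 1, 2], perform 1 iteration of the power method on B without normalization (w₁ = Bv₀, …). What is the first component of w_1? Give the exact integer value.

B = M − 3I has rows (-7, 1, -1); (1, -5, 6); (-1, 6, -3)
w1 = Bv₀ = (-1, 7, 0)
Requested component of w1: -1

-1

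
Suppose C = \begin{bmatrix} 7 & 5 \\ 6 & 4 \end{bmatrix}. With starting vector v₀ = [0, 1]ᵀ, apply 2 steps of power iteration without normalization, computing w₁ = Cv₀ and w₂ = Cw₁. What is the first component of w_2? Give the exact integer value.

w1 = Cv₀ = (7·0 + 5·1; 6·0 + 4·1) = (5, 4)
w2 = Cw1 = (7·5 + 5·4; 6·5 + 4·4) = (55, 46)
The requested component of w2 is 55.

55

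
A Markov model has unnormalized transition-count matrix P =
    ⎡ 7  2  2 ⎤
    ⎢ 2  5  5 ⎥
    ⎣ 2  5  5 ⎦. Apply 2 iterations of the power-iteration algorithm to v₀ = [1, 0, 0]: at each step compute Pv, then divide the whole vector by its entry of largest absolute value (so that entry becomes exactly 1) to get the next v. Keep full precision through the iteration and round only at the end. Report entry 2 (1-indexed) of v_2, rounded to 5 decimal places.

0.59649

Pv0 = (7.000000, 2.000000, 2.000000); divide by 7.000000 → v1 = (1.000000, 0.285714, 0.285714)
Pv1 = (8.142857, 4.857143, 4.857143); divide by 8.142857 → v2 = (1.000000, 0.596491, 0.596491)
Requested entry of v2: 34/57 = 0.59649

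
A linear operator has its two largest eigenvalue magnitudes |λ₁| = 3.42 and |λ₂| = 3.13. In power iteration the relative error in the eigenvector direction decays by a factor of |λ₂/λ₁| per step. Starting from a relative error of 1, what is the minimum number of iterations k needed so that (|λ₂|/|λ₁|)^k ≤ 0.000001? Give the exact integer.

|λ₂/λ₁| = 3.13/3.42 = 0.91520
Need k ≥ ln(0.000001) / ln(0.91520) = -13.8155 / -0.0886 ≈ 155.918
Smallest integer k satisfying the bound: 156

156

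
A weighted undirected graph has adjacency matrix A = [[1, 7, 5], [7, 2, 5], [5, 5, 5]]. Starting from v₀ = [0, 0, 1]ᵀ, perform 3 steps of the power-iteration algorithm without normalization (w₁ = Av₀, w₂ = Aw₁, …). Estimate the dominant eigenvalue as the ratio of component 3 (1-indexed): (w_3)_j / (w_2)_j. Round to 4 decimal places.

λ ≈ 14.0000

w1 = Av₀ = (1·0 + 7·0 + 5·1; 7·0 + 2·0 + 5·1; 5·0 + 5·0 + 5·1) = (5, 5, 5)
w2 = Aw1 = (1·5 + 7·5 + 5·5; 7·5 + 2·5 + 5·5; 5·5 + 5·5 + 5·5) = (65, 70, 75)
w3 = Aw2 = (930, 970, 1050)
Ratio at component: 1050 / 75 = 14.0000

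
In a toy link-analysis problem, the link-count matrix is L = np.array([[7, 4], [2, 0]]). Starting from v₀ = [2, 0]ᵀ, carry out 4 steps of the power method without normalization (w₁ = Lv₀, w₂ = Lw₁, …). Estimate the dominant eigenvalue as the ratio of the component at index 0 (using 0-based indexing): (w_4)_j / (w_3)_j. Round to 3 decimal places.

w1 = Lv₀ = (7·2 + 4·0; 2·2 + 0·0) = (14, 4)
w2 = Lw1 = (7·14 + 4·4; 2·14 + 0·4) = (114, 28)
w3 = Lw2 = (910, 228)
w4 = Lw3 = (7282, 1820)
Ratio at component: 7282 / 910 = 8.002

8.002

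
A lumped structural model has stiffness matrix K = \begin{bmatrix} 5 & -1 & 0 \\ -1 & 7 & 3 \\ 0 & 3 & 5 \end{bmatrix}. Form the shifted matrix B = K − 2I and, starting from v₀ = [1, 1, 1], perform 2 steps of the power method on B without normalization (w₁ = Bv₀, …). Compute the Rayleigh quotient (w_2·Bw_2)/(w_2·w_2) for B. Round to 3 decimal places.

7.181

B = K − 2I has rows (3, -1, 0); (-1, 5, 3); (0, 3, 3)
w1 = Bv₀ = (3·1 + (-1)·1 + 0·1; (-1)·1 + 5·1 + 3·1; 0·1 + 3·1 + 3·1) = (2, 7, 6)
w2 = Bw1 = (3·2 + (-1)·7 + 0·6; (-1)·2 + 5·7 + 3·6; 0·2 + 3·7 + 3·6) = (-1, 51, 39)
Bw2 = (-54, 373, 270)
w2·Bw2 = 29607; w2·w2 = 4123; μ ≈ 29607/4123 = 7.181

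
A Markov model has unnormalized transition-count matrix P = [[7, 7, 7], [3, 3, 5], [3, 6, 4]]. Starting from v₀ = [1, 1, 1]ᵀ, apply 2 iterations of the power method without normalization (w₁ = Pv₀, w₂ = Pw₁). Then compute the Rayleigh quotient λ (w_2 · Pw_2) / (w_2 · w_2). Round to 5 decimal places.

w1 = Pv₀ = (7·1 + 7·1 + 7·1; 3·1 + 3·1 + 5·1; 3·1 + 6·1 + 4·1) = (21, 11, 13)
w2 = Pw1 = (7·21 + 7·11 + 7·13; 3·21 + 3·11 + 5·13; 3·21 + 6·11 + 4·13) = (315, 161, 181)
Pw2 = (4599, 2333, 2635)
w2·Pw2 = 315·4599 + 161·2333 + 181·2635 = 2301233; w2·w2 = 315·315 + 161·161 + 181·181 = 157907
λ ≈ 2301233/157907 = 14.57334

λ ≈ 14.57334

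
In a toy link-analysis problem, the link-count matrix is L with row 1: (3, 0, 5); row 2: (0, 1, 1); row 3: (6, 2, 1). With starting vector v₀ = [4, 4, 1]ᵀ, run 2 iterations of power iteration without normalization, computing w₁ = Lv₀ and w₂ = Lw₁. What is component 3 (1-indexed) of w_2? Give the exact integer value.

145

w1 = Lv₀ = (3·4 + 0·4 + 5·1; 0·4 + 1·4 + 1·1; 6·4 + 2·4 + 1·1) = (17, 5, 33)
w2 = Lw1 = (3·17 + 0·5 + 5·33; 0·17 + 1·5 + 1·33; 6·17 + 2·5 + 1·33) = (216, 38, 145)
The requested component of w2 is 145.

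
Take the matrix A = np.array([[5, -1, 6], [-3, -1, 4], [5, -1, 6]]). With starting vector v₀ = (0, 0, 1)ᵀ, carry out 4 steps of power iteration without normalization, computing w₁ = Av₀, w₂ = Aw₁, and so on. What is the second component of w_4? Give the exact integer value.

w1 = Av₀ = (5·0 + (-1)·0 + 6·1; (-3)·0 + (-1)·0 + 4·1; 5·0 + (-1)·0 + 6·1) = (6, 4, 6)
w2 = Aw1 = (5·6 + (-1)·4 + 6·6; (-3)·6 + (-1)·4 + 4·6; 5·6 + (-1)·4 + 6·6) = (62, 2, 62)
w3 = Aw2 = (680, 60, 680)
w4 = Aw3 = (7420, 620, 7420)
The requested component of w4 is 620.

620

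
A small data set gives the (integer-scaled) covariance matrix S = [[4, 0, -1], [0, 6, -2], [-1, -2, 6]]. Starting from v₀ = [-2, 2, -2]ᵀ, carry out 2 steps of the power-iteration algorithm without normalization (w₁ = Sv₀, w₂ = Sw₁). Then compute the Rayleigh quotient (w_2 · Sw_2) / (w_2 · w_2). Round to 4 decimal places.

λ ≈ 7.8915

w1 = Sv₀ = (-6, 16, -14)
w2 = Sw1 = (-10, 124, -110)
Sw2 = (70, 964, -898)
w2·Sw2 = (-10)·70 + 124·964 + (-110)·(-898) = 217616; w2·w2 = (-10)·(-10) + 124·124 + (-110)·(-110) = 27576
λ ≈ 217616/27576 = 7.8915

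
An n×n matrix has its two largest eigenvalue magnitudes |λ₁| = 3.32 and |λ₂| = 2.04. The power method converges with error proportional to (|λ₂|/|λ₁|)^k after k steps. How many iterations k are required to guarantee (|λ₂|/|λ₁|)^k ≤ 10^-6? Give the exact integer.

29

|λ₂/λ₁| = 2.04/3.32 = 0.61446
Need k ≥ ln(10^-6) / ln(0.61446) = -13.8155 / -0.4870 ≈ 28.368
Smallest integer k satisfying the bound: 29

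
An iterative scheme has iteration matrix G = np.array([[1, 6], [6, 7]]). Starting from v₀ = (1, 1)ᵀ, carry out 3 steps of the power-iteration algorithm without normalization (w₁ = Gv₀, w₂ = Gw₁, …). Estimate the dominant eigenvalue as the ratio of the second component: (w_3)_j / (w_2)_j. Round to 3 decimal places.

λ ≈ 10.835

w1 = Gv₀ = (7, 13)
w2 = Gw1 = (85, 133)
w3 = Gw2 = (883, 1441)
Ratio at component: 1441 / 133 = 10.835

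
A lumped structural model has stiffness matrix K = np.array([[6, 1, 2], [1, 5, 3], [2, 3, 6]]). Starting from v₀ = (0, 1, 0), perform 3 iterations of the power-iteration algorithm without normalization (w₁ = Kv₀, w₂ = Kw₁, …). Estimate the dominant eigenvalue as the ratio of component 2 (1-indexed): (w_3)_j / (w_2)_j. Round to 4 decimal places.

λ ≈ 8.4857

w1 = Kv₀ = (1, 5, 3)
w2 = Kw1 = (17, 35, 35)
w3 = Kw2 = (207, 297, 349)
Ratio at component: 297 / 35 = 8.4857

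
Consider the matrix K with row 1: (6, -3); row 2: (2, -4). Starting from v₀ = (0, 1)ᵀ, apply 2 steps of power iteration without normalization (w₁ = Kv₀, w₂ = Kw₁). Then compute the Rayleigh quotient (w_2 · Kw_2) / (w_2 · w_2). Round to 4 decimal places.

w1 = Kv₀ = (6·0 + (-3)·1; 2·0 + (-4)·1) = (-3, -4)
w2 = Kw1 = (6·(-3) + (-3)·(-4); 2·(-3) + (-4)·(-4)) = (-6, 10)
Kw2 = (-66, -52)
w2·Kw2 = (-6)·(-66) + 10·(-52) = -124; w2·w2 = (-6)·(-6) + 10·10 = 136
λ ≈ -124/136 = -0.9118

-0.9118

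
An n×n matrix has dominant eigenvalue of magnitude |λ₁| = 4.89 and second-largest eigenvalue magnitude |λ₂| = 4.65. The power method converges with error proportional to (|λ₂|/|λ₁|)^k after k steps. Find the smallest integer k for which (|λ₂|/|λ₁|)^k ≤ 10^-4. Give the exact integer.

184

|λ₂/λ₁| = 4.65/4.89 = 0.95092
Need k ≥ ln(10^-4) / ln(0.95092) = -9.2103 / -0.0503 ≈ 183.017
Smallest integer k satisfying the bound: 184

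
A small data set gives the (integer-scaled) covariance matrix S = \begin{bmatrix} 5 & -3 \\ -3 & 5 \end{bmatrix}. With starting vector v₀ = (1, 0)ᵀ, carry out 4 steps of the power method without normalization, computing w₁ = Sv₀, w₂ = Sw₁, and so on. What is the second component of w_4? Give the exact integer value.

w1 = Sv₀ = (5·1 + (-3)·0; (-3)·1 + 5·0) = (5, -3)
w2 = Sw1 = (5·5 + (-3)·(-3); (-3)·5 + 5·(-3)) = (34, -30)
w3 = Sw2 = (260, -252)
w4 = Sw3 = (2056, -2040)
The requested component of w4 is -2040.

-2040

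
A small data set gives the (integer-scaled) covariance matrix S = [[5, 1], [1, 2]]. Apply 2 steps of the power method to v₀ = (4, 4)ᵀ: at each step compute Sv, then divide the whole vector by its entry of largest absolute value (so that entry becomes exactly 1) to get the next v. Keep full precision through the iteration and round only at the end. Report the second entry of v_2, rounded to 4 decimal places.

0.3636

Sv0 = (24.00000, 12.00000); divide by 24.00000 → v1 = (1.00000, 0.50000)
Sv1 = (5.50000, 2.00000); divide by 5.50000 → v2 = (1.00000, 0.36364)
Requested entry of v2: 48/132 = 0.3636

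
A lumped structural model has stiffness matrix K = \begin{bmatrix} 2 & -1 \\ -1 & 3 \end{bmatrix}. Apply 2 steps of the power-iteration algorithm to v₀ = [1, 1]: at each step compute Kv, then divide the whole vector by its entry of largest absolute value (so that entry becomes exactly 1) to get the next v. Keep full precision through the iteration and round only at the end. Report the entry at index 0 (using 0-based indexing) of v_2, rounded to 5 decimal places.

0.00000

Kv0 = (1.000000, 2.000000); divide by 2.000000 → v1 = (0.500000, 1.000000)
Kv1 = (0.000000, 2.500000); divide by 2.500000 → v2 = (0.000000, 1.000000)
Requested entry of v2: 0/5 = 0.00000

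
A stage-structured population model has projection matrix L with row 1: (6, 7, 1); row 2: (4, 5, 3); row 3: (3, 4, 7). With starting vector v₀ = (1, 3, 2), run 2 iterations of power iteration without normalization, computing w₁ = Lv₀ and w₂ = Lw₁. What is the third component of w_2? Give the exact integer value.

w1 = Lv₀ = (29, 25, 29)
w2 = Lw1 = (378, 328, 390)
The requested component of w2 is 390.

390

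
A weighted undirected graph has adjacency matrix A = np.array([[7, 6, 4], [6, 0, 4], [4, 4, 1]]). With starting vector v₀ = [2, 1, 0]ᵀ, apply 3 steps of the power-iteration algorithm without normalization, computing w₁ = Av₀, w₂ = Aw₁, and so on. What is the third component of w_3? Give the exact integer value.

w1 = Av₀ = (7·2 + 6·1 + 4·0; 6·2 + 0·1 + 4·0; 4·2 + 4·1 + 1·0) = (20, 12, 12)
w2 = Aw1 = (7·20 + 6·12 + 4·12; 6·20 + 0·12 + 4·12; 4·20 + 4·12 + 1·12) = (260, 168, 140)
w3 = Aw2 = (3388, 2120, 1852)
The requested component of w3 is 1852.

1852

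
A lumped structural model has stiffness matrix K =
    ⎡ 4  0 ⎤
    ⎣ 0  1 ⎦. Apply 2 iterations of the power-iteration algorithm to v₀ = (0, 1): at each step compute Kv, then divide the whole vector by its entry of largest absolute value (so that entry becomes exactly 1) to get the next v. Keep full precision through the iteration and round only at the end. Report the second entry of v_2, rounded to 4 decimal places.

Kv0 = (0.00000, 1.00000); divide by 1.00000 → v1 = (0.00000, 1.00000)
Kv1 = (0.00000, 1.00000); divide by 1.00000 → v2 = (0.00000, 1.00000)
Requested entry of v2: 1/1 = 1.0000

1.0000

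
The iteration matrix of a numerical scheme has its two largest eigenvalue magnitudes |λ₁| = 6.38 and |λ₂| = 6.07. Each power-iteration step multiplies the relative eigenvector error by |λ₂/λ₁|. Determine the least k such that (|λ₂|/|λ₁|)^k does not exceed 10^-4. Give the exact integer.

|λ₂/λ₁| = 6.07/6.38 = 0.95141
Need k ≥ ln(10^-4) / ln(0.95141) = -9.2103 / -0.0498 ≈ 184.911
Smallest integer k satisfying the bound: 185

185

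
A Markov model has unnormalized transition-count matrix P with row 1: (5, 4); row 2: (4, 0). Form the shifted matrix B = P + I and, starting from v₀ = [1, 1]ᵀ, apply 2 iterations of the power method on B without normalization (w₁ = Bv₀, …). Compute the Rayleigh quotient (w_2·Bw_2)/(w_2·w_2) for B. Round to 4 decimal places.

8.2166

B = P + I has rows (6, 4); (4, 1)
w1 = Bv₀ = (6·1 + 4·1; 4·1 + 1·1) = (10, 5)
w2 = Bw1 = (6·10 + 4·5; 4·10 + 1·5) = (80, 45)
Bw2 = (660, 365)
w2·Bw2 = 69225; w2·w2 = 8425; μ ≈ 69225/8425 = 8.2166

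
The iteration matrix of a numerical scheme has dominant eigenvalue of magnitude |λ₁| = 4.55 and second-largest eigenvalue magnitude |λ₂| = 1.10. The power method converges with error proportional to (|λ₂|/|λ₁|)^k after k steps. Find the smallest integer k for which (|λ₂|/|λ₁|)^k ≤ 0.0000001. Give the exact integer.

|λ₂/λ₁| = 1.10/4.55 = 0.24176
Need k ≥ ln(0.0000001) / ln(0.24176) = -16.1181 / -1.4198 ≈ 11.352
Smallest integer k satisfying the bound: 12

12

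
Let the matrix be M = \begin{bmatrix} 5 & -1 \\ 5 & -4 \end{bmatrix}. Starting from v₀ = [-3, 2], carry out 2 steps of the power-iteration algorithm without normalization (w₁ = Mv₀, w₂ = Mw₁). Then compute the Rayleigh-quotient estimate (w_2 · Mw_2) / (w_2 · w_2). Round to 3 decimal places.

λ ≈ 4.441

w1 = Mv₀ = (5·(-3) + (-1)·2; 5·(-3) + (-4)·2) = (-17, -23)
w2 = Mw1 = (5·(-17) + (-1)·(-23); 5·(-17) + (-4)·(-23)) = (-62, 7)
Mw2 = (-317, -338)
w2·Mw2 = (-62)·(-317) + 7·(-338) = 17288; w2·w2 = (-62)·(-62) + 7·7 = 3893
λ ≈ 17288/3893 = 4.441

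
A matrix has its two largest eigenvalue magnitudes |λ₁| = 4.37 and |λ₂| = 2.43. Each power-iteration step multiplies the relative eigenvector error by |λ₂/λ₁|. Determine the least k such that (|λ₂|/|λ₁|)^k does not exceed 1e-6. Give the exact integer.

24

|λ₂/λ₁| = 2.43/4.37 = 0.55606
Need k ≥ ln(1e-6) / ln(0.55606) = -13.8155 / -0.5869 ≈ 23.541
Smallest integer k satisfying the bound: 24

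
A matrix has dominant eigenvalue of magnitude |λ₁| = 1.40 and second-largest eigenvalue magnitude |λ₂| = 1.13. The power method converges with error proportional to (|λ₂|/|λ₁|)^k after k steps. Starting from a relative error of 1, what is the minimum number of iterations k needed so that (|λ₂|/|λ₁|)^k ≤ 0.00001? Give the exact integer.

54

|λ₂/λ₁| = 1.13/1.40 = 0.80714
Need k ≥ ln(0.00001) / ln(0.80714) = -11.5129 / -0.2143 ≈ 53.735
Smallest integer k satisfying the bound: 54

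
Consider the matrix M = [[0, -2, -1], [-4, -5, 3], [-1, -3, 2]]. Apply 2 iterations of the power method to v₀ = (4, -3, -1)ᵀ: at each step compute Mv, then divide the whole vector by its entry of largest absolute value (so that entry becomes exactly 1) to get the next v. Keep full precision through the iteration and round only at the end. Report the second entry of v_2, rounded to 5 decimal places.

Mv0 = (7.000000, -4.000000, 3.000000); divide by 7.000000 → v1 = (1.000000, -0.571429, 0.428571)
Mv1 = (0.714286, 0.142857, 1.571429); divide by 1.571429 → v2 = (0.454545, 0.090909, 1.000000)
Requested entry of v2: 1/11 = 0.09091

0.09091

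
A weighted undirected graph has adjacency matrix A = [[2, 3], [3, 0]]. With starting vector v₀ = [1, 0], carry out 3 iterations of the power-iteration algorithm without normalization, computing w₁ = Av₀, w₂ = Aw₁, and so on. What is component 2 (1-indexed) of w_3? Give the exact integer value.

w1 = Av₀ = (2·1 + 3·0; 3·1 + 0·0) = (2, 3)
w2 = Aw1 = (2·2 + 3·3; 3·2 + 0·3) = (13, 6)
w3 = Aw2 = (44, 39)
The requested component of w3 is 39.

39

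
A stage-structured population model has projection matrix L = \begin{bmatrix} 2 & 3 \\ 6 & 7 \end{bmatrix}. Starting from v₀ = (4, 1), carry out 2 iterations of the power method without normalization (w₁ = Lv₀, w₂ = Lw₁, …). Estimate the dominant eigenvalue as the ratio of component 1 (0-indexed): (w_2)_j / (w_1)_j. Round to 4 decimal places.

w1 = Lv₀ = (2·4 + 3·1; 6·4 + 7·1) = (11, 31)
w2 = Lw1 = (2·11 + 3·31; 6·11 + 7·31) = (115, 283)
Ratio at component: 283 / 31 = 9.1290

9.1290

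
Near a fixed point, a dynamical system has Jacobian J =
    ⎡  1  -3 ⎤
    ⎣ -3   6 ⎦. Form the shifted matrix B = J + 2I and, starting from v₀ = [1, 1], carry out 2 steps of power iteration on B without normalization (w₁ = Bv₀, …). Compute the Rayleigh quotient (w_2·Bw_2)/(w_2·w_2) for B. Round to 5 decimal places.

9.35616

B = J + 2I has rows (3, -3); (-3, 8)
w1 = Bv₀ = (3·1 + (-3)·1; (-3)·1 + 8·1) = (0, 5)
w2 = Bw1 = (3·0 + (-3)·5; (-3)·0 + 8·5) = (-15, 40)
Bw2 = (-165, 365)
w2·Bw2 = 17075; w2·w2 = 1825; μ ≈ 17075/1825 = 9.35616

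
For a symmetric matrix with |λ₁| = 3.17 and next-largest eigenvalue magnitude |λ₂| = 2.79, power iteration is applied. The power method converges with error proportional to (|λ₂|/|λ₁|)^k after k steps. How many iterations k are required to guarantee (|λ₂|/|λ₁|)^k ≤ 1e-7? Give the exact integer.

127

|λ₂/λ₁| = 2.79/3.17 = 0.88013
Need k ≥ ln(1e-7) / ln(0.88013) = -16.1181 / -0.1277 ≈ 126.228
Smallest integer k satisfying the bound: 127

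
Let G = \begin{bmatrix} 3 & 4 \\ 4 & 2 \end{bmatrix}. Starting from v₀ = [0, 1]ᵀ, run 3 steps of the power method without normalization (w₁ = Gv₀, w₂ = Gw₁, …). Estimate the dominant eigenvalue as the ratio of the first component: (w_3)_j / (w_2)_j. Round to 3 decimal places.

w1 = Gv₀ = (3·0 + 4·1; 4·0 + 2·1) = (4, 2)
w2 = Gw1 = (3·4 + 4·2; 4·4 + 2·2) = (20, 20)
w3 = Gw2 = (140, 120)
Ratio at component: 140 / 20 = 7.000

λ ≈ 7.000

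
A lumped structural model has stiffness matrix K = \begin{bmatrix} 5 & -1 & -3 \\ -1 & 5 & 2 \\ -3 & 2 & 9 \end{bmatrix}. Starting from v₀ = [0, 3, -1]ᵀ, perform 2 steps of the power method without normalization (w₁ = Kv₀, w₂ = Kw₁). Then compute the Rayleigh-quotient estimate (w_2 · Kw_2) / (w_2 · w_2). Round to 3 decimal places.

w1 = Kv₀ = (0, 13, -3)
w2 = Kw1 = (-4, 59, -1)
Kw2 = (-76, 297, 121)
w2·Kw2 = (-4)·(-76) + 59·297 + (-1)·121 = 17706; w2·w2 = (-4)·(-4) + 59·59 + (-1)·(-1) = 3498
λ ≈ 17706/3498 = 5.062

λ ≈ 5.062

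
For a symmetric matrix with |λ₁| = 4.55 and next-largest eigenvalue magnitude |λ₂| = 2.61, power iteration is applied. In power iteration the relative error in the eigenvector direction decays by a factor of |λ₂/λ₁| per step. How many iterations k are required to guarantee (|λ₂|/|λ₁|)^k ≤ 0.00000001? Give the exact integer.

|λ₂/λ₁| = 2.61/4.55 = 0.57363
Need k ≥ ln(0.00000001) / ln(0.57363) = -18.4207 / -0.5558 ≈ 33.144
Smallest integer k satisfying the bound: 34

34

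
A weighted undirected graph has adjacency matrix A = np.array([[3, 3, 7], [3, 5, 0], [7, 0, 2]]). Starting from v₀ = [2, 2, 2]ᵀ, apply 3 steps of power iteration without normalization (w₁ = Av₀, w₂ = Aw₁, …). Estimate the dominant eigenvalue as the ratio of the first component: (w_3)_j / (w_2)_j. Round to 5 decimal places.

λ ≈ 10.93651

w1 = Av₀ = (3·2 + 3·2 + 7·2; 3·2 + 5·2 + 0·2; 7·2 + 0·2 + 2·2) = (26, 16, 18)
w2 = Aw1 = (3·26 + 3·16 + 7·18; 3·26 + 5·16 + 0·18; 7·26 + 0·16 + 2·18) = (252, 158, 218)
w3 = Aw2 = (2756, 1546, 2200)
Ratio at component: 2756 / 252 = 10.93651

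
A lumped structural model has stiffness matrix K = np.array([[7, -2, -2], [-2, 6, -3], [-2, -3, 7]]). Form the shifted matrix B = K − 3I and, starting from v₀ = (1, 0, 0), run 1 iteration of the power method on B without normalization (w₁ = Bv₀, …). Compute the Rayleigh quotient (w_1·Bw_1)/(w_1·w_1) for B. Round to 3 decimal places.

μ ≈ 5.500

B = K − 3I has rows (4, -2, -2); (-2, 3, -3); (-2, -3, 4)
w1 = Bv₀ = (4, -2, -2)
Bw1 = (24, -8, -10)
w1·Bw1 = 132; w1·w1 = 24; μ ≈ 132/24 = 5.500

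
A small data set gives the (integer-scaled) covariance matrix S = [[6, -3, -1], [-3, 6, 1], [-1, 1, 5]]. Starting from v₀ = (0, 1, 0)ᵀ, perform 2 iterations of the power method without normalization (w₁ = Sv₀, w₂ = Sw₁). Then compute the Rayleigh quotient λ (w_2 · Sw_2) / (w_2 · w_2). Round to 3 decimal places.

w1 = Sv₀ = (6·0 + (-3)·1 + (-1)·0; (-3)·0 + 6·1 + 1·0; (-1)·0 + 1·1 + 5·0) = (-3, 6, 1)
w2 = Sw1 = (6·(-3) + (-3)·6 + (-1)·1; (-3)·(-3) + 6·6 + 1·1; (-1)·(-3) + 1·6 + 5·1) = (-37, 46, 14)
Sw2 = (-374, 401, 153)
w2·Sw2 = (-37)·(-374) + 46·401 + 14·153 = 34426; w2·w2 = (-37)·(-37) + 46·46 + 14·14 = 3681
λ ≈ 34426/3681 = 9.352

λ ≈ 9.352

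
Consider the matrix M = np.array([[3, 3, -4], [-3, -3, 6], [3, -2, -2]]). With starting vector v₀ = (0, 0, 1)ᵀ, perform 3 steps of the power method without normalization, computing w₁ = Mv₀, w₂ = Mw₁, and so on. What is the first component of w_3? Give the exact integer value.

68

w1 = Mv₀ = (3·0 + 3·0 + (-4)·1; (-3)·0 + (-3)·0 + 6·1; 3·0 + (-2)·0 + (-2)·1) = (-4, 6, -2)
w2 = Mw1 = (3·(-4) + 3·6 + (-4)·(-2); (-3)·(-4) + (-3)·6 + 6·(-2); 3·(-4) + (-2)·6 + (-2)·(-2)) = (14, -18, -20)
w3 = Mw2 = (68, -108, 118)
The requested component of w3 is 68.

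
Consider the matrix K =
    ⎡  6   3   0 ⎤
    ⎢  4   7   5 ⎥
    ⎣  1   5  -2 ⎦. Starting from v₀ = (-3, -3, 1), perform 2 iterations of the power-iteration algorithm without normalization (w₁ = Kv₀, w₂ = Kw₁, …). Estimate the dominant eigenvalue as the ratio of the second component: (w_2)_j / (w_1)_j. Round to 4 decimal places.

w1 = Kv₀ = (6·(-3) + 3·(-3) + 0·1; 4·(-3) + 7·(-3) + 5·1; 1·(-3) + 5·(-3) + (-2)·1) = (-27, -28, -20)
w2 = Kw1 = (6·(-27) + 3·(-28) + 0·(-20); 4·(-27) + 7·(-28) + 5·(-20); 1·(-27) + 5·(-28) + (-2)·(-20)) = (-246, -404, -127)
Ratio at component: -404 / -28 = 14.4286

λ ≈ 14.4286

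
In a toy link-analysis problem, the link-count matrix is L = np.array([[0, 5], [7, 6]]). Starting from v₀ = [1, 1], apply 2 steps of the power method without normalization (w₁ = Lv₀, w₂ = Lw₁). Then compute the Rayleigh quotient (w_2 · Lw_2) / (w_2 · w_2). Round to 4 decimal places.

9.6948

w1 = Lv₀ = (0·1 + 5·1; 7·1 + 6·1) = (5, 13)
w2 = Lw1 = (0·5 + 5·13; 7·5 + 6·13) = (65, 113)
Lw2 = (565, 1133)
w2·Lw2 = 65·565 + 113·1133 = 164754; w2·w2 = 65·65 + 113·113 = 16994
λ ≈ 164754/16994 = 9.6948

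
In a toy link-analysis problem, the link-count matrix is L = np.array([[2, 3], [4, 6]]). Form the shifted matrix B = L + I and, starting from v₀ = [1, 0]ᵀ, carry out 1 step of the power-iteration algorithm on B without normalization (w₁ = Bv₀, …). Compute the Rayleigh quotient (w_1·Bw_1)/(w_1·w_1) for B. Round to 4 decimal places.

μ ≈ 8.9200

B = L + I has rows (3, 3); (4, 7)
w1 = Bv₀ = (3, 4)
Bw1 = (21, 40)
w1·Bw1 = 223; w1·w1 = 25; μ ≈ 223/25 = 8.9200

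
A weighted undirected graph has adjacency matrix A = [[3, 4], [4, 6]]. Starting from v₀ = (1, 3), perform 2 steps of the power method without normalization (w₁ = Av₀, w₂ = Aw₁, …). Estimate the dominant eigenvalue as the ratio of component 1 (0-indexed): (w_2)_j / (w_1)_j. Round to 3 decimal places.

8.727

w1 = Av₀ = (3·1 + 4·3; 4·1 + 6·3) = (15, 22)
w2 = Aw1 = (3·15 + 4·22; 4·15 + 6·22) = (133, 192)
Ratio at component: 192 / 22 = 8.727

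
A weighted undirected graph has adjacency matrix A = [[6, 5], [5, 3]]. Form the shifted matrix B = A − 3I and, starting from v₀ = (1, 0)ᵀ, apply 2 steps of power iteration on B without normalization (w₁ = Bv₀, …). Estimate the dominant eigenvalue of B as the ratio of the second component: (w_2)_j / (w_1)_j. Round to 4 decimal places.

μ ≈ 3.0000

B = A − 3I has rows (3, 5); (5, 0)
w1 = Bv₀ = (3·1 + 5·0; 5·1 + 0·0) = (3, 5)
w2 = Bw1 = (3·3 + 5·5; 5·3 + 0·5) = (34, 15)
Ratio: 15/5 = 3.0000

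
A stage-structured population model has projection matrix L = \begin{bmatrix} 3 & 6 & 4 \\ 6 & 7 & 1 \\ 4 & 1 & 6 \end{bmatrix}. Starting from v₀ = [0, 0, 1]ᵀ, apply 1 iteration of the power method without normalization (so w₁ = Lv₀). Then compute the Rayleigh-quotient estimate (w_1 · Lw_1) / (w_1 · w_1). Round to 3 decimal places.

w1 = Lv₀ = (3·0 + 6·0 + 4·1; 6·0 + 7·0 + 1·1; 4·0 + 1·0 + 6·1) = (4, 1, 6)
Lw1 = (42, 37, 53)
w1·Lw1 = 4·42 + 1·37 + 6·53 = 523; w1·w1 = 4·4 + 1·1 + 6·6 = 53
λ ≈ 523/53 = 9.868

λ ≈ 9.868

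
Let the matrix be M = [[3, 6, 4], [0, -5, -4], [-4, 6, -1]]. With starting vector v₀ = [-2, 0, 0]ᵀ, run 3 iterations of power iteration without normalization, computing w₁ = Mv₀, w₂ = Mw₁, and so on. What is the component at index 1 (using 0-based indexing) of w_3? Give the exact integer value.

96

w1 = Mv₀ = (3·(-2) + 6·0 + 4·0; 0·(-2) + (-5)·0 + (-4)·0; (-4)·(-2) + 6·0 + (-1)·0) = (-6, 0, 8)
w2 = Mw1 = (3·(-6) + 6·0 + 4·8; 0·(-6) + (-5)·0 + (-4)·8; (-4)·(-6) + 6·0 + (-1)·8) = (14, -32, 16)
w3 = Mw2 = (-86, 96, -264)
The requested component of w3 is 96.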